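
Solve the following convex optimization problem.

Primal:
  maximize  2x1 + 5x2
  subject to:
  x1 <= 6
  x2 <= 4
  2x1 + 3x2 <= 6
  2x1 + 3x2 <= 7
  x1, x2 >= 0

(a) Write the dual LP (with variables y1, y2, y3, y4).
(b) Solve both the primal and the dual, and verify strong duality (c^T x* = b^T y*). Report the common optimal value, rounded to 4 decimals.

The standard primal-dual pair for 'max c^T x s.t. A x <= b, x >= 0' is:
  Dual:  min b^T y  s.t.  A^T y >= c,  y >= 0.

So the dual LP is:
  minimize  6y1 + 4y2 + 6y3 + 7y4
  subject to:
    y1 + 2y3 + 2y4 >= 2
    y2 + 3y3 + 3y4 >= 5
    y1, y2, y3, y4 >= 0

Solving the primal: x* = (0, 2).
  primal value c^T x* = 10.
Solving the dual: y* = (0, 0, 1.6667, 0).
  dual value b^T y* = 10.
Strong duality: c^T x* = b^T y*. Confirmed.

10


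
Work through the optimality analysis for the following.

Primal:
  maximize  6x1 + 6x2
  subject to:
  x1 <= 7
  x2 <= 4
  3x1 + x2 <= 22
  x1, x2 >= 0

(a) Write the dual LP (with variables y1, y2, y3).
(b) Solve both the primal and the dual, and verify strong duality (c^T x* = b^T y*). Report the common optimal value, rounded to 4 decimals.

The standard primal-dual pair for 'max c^T x s.t. A x <= b, x >= 0' is:
  Dual:  min b^T y  s.t.  A^T y >= c,  y >= 0.

So the dual LP is:
  minimize  7y1 + 4y2 + 22y3
  subject to:
    y1 + 3y3 >= 6
    y2 + y3 >= 6
    y1, y2, y3 >= 0

Solving the primal: x* = (6, 4).
  primal value c^T x* = 60.
Solving the dual: y* = (0, 4, 2).
  dual value b^T y* = 60.
Strong duality: c^T x* = b^T y*. Confirmed.

60


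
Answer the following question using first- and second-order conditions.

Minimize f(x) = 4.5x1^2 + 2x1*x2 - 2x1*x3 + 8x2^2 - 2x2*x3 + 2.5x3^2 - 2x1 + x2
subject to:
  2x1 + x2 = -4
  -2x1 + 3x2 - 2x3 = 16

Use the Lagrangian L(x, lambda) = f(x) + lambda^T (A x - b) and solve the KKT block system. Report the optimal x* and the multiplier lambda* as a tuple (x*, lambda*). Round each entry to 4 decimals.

Form the Lagrangian:
  L(x, lambda) = (1/2) x^T Q x + c^T x + lambda^T (A x - b)
Stationarity (grad_x L = 0): Q x + c + A^T lambda = 0.
Primal feasibility: A x = b.

This gives the KKT block system:
  [ Q   A^T ] [ x     ]   [-c ]
  [ A    0  ] [ lambda ] = [ b ]

Solving the linear system:
  x*      = (-2.6047, 1.2093, -3.5814)
  lambda* = (0.3721, -7.5581)
  f(x*)   = 64.4186

x* = (-2.6047, 1.2093, -3.5814), lambda* = (0.3721, -7.5581)


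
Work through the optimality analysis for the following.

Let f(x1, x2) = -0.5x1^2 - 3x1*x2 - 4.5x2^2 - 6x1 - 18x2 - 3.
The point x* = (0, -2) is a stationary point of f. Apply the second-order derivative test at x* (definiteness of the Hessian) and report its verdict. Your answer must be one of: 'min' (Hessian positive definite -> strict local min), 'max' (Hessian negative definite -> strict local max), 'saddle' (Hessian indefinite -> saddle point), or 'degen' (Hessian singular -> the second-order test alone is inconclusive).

Compute the Hessian H = grad^2 f:
  H = [[-1, -3], [-3, -9]]
Verify stationarity: grad f(x*) = H x* + g = (0, 0).
Eigenvalues of H: -10, 0.
H has a zero eigenvalue (singular; negative semidefinite but not definite), so H is neither positive definite, negative definite, nor indefinite. The second-order test alone is inconclusive -> degen.
(Indeed, f is constant along the null direction of H through x*, so x* is not a strict local extremum.)

degen


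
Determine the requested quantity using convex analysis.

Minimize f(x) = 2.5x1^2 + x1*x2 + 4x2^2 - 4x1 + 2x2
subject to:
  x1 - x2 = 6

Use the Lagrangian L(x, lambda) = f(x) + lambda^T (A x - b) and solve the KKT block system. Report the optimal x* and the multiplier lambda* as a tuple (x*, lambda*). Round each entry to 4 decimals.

Form the Lagrangian:
  L(x, lambda) = (1/2) x^T Q x + c^T x + lambda^T (A x - b)
Stationarity (grad_x L = 0): Q x + c + A^T lambda = 0.
Primal feasibility: A x = b.

This gives the KKT block system:
  [ Q   A^T ] [ x     ]   [-c ]
  [ A    0  ] [ lambda ] = [ b ]

Solving the linear system:
  x*      = (3.7333, -2.2667)
  lambda* = (-12.4)
  f(x*)   = 27.4667

x* = (3.7333, -2.2667), lambda* = (-12.4)


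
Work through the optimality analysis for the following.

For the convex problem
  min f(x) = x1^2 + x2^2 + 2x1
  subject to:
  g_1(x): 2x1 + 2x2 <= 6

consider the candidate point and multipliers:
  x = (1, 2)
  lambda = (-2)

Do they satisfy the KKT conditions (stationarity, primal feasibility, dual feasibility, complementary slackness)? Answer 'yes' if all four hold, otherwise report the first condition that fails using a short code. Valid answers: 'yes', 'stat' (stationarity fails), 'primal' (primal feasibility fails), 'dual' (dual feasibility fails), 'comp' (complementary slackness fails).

Gradient of f: grad f(x) = Q x + c = (4, 4)
Constraint values g_i(x) = a_i^T x - b_i:
  g_1((1, 2)) = 0
Stationarity residual: grad f(x) + sum_i lambda_i a_i = (0, 0)
  -> stationarity OK
Primal feasibility (all g_i <= 0): OK
Dual feasibility (all lambda_i >= 0): FAILS
Complementary slackness (lambda_i * g_i(x) = 0 for all i): OK

Verdict: the first failing condition is dual_feasibility -> dual.

dual


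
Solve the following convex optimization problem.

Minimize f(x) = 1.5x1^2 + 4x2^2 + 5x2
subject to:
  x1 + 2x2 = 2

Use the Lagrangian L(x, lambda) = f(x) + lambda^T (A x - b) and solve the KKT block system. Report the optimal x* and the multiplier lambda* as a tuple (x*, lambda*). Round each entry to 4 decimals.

Form the Lagrangian:
  L(x, lambda) = (1/2) x^T Q x + c^T x + lambda^T (A x - b)
Stationarity (grad_x L = 0): Q x + c + A^T lambda = 0.
Primal feasibility: A x = b.

This gives the KKT block system:
  [ Q   A^T ] [ x     ]   [-c ]
  [ A    0  ] [ lambda ] = [ b ]

Solving the linear system:
  x*      = (1.3, 0.35)
  lambda* = (-3.9)
  f(x*)   = 4.775

x* = (1.3, 0.35), lambda* = (-3.9)


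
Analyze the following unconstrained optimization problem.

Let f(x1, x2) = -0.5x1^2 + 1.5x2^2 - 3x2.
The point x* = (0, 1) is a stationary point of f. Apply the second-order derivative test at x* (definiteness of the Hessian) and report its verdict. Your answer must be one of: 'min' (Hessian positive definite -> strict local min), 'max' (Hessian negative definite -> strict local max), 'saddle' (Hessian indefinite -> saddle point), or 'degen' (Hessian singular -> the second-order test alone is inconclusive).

Compute the Hessian H = grad^2 f:
  H = [[-1, 0], [0, 3]]
Verify stationarity: grad f(x*) = H x* + g = (0, 0).
Eigenvalues of H: -1, 3.
Eigenvalues have mixed signs, so H is indefinite -> x* is a saddle point.

saddle


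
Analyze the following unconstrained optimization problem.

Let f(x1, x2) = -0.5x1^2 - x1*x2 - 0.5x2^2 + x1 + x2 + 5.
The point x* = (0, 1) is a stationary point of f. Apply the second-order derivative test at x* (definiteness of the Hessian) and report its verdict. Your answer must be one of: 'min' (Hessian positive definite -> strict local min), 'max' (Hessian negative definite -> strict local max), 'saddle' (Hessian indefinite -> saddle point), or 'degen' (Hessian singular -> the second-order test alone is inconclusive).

Compute the Hessian H = grad^2 f:
  H = [[-1, -1], [-1, -1]]
Verify stationarity: grad f(x*) = H x* + g = (0, 0).
Eigenvalues of H: -2, 0.
H has a zero eigenvalue (singular; negative semidefinite but not definite), so H is neither positive definite, negative definite, nor indefinite. The second-order test alone is inconclusive -> degen.
(Indeed, f is constant along the null direction of H through x*, so x* is not a strict local extremum.)

degen


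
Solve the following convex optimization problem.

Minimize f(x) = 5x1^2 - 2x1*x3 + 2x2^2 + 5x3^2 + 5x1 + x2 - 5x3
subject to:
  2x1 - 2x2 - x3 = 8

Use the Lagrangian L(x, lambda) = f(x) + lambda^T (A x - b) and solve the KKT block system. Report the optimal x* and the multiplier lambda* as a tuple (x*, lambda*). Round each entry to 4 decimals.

Form the Lagrangian:
  L(x, lambda) = (1/2) x^T Q x + c^T x + lambda^T (A x - b)
Stationarity (grad_x L = 0): Q x + c + A^T lambda = 0.
Primal feasibility: A x = b.

This gives the KKT block system:
  [ Q   A^T ] [ x     ]   [-c ]
  [ A    0  ] [ lambda ] = [ b ]

Solving the linear system:
  x*      = (0.7246, -3.2935, 0.0362)
  lambda* = (-6.087)
  f(x*)   = 24.4221

x* = (0.7246, -3.2935, 0.0362), lambda* = (-6.087)


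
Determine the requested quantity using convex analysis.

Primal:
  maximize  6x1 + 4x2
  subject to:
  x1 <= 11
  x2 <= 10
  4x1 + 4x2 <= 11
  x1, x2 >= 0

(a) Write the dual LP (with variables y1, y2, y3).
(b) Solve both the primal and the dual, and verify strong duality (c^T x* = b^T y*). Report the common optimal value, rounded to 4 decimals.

The standard primal-dual pair for 'max c^T x s.t. A x <= b, x >= 0' is:
  Dual:  min b^T y  s.t.  A^T y >= c,  y >= 0.

So the dual LP is:
  minimize  11y1 + 10y2 + 11y3
  subject to:
    y1 + 4y3 >= 6
    y2 + 4y3 >= 4
    y1, y2, y3 >= 0

Solving the primal: x* = (2.75, 0).
  primal value c^T x* = 16.5.
Solving the dual: y* = (0, 0, 1.5).
  dual value b^T y* = 16.5.
Strong duality: c^T x* = b^T y*. Confirmed.

16.5


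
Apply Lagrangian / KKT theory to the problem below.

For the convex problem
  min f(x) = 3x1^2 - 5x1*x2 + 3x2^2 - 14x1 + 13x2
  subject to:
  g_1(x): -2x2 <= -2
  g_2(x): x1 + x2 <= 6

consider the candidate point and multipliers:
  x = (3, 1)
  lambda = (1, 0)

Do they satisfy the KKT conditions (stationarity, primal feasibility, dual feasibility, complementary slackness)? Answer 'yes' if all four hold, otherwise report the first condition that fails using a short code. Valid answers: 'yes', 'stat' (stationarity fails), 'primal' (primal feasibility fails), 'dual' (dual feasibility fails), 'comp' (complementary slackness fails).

Gradient of f: grad f(x) = Q x + c = (-1, 4)
Constraint values g_i(x) = a_i^T x - b_i:
  g_1((3, 1)) = 0
  g_2((3, 1)) = -2
Stationarity residual: grad f(x) + sum_i lambda_i a_i = (-1, 2)
  -> stationarity FAILS
Primal feasibility (all g_i <= 0): OK
Dual feasibility (all lambda_i >= 0): OK
Complementary slackness (lambda_i * g_i(x) = 0 for all i): OK

Verdict: the first failing condition is stationarity -> stat.

stat


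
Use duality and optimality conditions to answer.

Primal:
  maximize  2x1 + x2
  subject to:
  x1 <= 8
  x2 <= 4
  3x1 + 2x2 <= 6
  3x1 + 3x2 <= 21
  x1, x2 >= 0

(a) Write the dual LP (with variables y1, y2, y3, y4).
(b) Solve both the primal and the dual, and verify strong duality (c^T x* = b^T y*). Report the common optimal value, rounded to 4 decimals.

The standard primal-dual pair for 'max c^T x s.t. A x <= b, x >= 0' is:
  Dual:  min b^T y  s.t.  A^T y >= c,  y >= 0.

So the dual LP is:
  minimize  8y1 + 4y2 + 6y3 + 21y4
  subject to:
    y1 + 3y3 + 3y4 >= 2
    y2 + 2y3 + 3y4 >= 1
    y1, y2, y3, y4 >= 0

Solving the primal: x* = (2, 0).
  primal value c^T x* = 4.
Solving the dual: y* = (0, 0, 0.6667, 0).
  dual value b^T y* = 4.
Strong duality: c^T x* = b^T y*. Confirmed.

4


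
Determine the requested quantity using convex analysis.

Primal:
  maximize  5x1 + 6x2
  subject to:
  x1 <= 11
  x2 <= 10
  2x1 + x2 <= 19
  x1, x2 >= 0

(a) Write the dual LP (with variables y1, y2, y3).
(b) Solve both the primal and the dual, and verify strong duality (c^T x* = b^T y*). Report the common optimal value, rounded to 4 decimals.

The standard primal-dual pair for 'max c^T x s.t. A x <= b, x >= 0' is:
  Dual:  min b^T y  s.t.  A^T y >= c,  y >= 0.

So the dual LP is:
  minimize  11y1 + 10y2 + 19y3
  subject to:
    y1 + 2y3 >= 5
    y2 + y3 >= 6
    y1, y2, y3 >= 0

Solving the primal: x* = (4.5, 10).
  primal value c^T x* = 82.5.
Solving the dual: y* = (0, 3.5, 2.5).
  dual value b^T y* = 82.5.
Strong duality: c^T x* = b^T y*. Confirmed.

82.5


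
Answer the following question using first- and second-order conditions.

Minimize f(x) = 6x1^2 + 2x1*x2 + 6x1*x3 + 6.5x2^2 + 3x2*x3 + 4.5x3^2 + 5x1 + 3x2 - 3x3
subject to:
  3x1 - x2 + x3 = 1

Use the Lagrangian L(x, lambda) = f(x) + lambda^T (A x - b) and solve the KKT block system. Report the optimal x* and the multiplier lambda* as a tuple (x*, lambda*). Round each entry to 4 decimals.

Form the Lagrangian:
  L(x, lambda) = (1/2) x^T Q x + c^T x + lambda^T (A x - b)
Stationarity (grad_x L = 0): Q x + c + A^T lambda = 0.
Primal feasibility: A x = b.

This gives the KKT block system:
  [ Q   A^T ] [ x     ]   [-c ]
  [ A    0  ] [ lambda ] = [ b ]

Solving the linear system:
  x*      = (-0.1724, -0.601, 0.9163)
  lambda* = (-2.4089)
  f(x*)   = -1.5025

x* = (-0.1724, -0.601, 0.9163), lambda* = (-2.4089)


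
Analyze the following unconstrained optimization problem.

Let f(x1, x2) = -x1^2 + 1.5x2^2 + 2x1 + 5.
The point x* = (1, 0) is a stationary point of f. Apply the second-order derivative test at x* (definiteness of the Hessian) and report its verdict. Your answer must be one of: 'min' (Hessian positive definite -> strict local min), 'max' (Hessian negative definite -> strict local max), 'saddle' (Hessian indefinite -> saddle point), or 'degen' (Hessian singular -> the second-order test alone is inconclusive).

Compute the Hessian H = grad^2 f:
  H = [[-2, 0], [0, 3]]
Verify stationarity: grad f(x*) = H x* + g = (0, 0).
Eigenvalues of H: -2, 3.
Eigenvalues have mixed signs, so H is indefinite -> x* is a saddle point.

saddle


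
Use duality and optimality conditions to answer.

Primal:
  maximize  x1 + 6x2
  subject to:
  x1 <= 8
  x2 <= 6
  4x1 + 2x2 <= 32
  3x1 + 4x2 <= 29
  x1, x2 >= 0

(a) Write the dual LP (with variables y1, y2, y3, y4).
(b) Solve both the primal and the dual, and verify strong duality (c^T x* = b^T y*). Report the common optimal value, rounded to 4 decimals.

The standard primal-dual pair for 'max c^T x s.t. A x <= b, x >= 0' is:
  Dual:  min b^T y  s.t.  A^T y >= c,  y >= 0.

So the dual LP is:
  minimize  8y1 + 6y2 + 32y3 + 29y4
  subject to:
    y1 + 4y3 + 3y4 >= 1
    y2 + 2y3 + 4y4 >= 6
    y1, y2, y3, y4 >= 0

Solving the primal: x* = (1.6667, 6).
  primal value c^T x* = 37.6667.
Solving the dual: y* = (0, 4.6667, 0, 0.3333).
  dual value b^T y* = 37.6667.
Strong duality: c^T x* = b^T y*. Confirmed.

37.6667


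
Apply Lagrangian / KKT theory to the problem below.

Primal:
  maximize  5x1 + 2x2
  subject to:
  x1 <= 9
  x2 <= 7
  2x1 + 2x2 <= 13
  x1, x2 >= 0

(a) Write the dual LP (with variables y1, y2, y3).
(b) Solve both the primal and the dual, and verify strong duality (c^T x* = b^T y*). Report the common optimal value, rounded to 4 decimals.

The standard primal-dual pair for 'max c^T x s.t. A x <= b, x >= 0' is:
  Dual:  min b^T y  s.t.  A^T y >= c,  y >= 0.

So the dual LP is:
  minimize  9y1 + 7y2 + 13y3
  subject to:
    y1 + 2y3 >= 5
    y2 + 2y3 >= 2
    y1, y2, y3 >= 0

Solving the primal: x* = (6.5, 0).
  primal value c^T x* = 32.5.
Solving the dual: y* = (0, 0, 2.5).
  dual value b^T y* = 32.5.
Strong duality: c^T x* = b^T y*. Confirmed.

32.5


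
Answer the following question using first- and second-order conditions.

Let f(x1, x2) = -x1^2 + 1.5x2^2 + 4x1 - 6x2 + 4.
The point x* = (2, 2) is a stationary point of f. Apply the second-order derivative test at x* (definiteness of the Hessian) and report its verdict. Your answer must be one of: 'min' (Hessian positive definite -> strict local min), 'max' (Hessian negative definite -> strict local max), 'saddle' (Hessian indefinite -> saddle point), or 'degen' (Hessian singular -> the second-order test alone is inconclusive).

Compute the Hessian H = grad^2 f:
  H = [[-2, 0], [0, 3]]
Verify stationarity: grad f(x*) = H x* + g = (0, 0).
Eigenvalues of H: -2, 3.
Eigenvalues have mixed signs, so H is indefinite -> x* is a saddle point.

saddle


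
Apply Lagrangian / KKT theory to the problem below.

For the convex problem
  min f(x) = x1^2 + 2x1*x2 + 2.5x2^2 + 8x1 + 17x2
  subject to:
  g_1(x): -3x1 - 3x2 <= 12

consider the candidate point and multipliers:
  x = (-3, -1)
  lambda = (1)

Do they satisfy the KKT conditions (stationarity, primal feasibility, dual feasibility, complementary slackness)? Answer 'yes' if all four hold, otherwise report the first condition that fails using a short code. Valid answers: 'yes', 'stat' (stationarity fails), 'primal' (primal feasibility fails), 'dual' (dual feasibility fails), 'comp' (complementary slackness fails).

Gradient of f: grad f(x) = Q x + c = (0, 6)
Constraint values g_i(x) = a_i^T x - b_i:
  g_1((-3, -1)) = 0
Stationarity residual: grad f(x) + sum_i lambda_i a_i = (-3, 3)
  -> stationarity FAILS
Primal feasibility (all g_i <= 0): OK
Dual feasibility (all lambda_i >= 0): OK
Complementary slackness (lambda_i * g_i(x) = 0 for all i): OK

Verdict: the first failing condition is stationarity -> stat.

stat


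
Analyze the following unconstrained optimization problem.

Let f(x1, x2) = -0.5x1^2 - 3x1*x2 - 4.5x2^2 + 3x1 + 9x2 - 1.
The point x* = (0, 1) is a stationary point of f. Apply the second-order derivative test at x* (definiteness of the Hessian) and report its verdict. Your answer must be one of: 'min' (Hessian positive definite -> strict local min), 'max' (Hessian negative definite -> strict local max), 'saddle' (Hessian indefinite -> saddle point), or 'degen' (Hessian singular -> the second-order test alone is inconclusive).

Compute the Hessian H = grad^2 f:
  H = [[-1, -3], [-3, -9]]
Verify stationarity: grad f(x*) = H x* + g = (0, 0).
Eigenvalues of H: -10, 0.
H has a zero eigenvalue (singular; negative semidefinite but not definite), so H is neither positive definite, negative definite, nor indefinite. The second-order test alone is inconclusive -> degen.
(Indeed, f is constant along the null direction of H through x*, so x* is not a strict local extremum.)

degen


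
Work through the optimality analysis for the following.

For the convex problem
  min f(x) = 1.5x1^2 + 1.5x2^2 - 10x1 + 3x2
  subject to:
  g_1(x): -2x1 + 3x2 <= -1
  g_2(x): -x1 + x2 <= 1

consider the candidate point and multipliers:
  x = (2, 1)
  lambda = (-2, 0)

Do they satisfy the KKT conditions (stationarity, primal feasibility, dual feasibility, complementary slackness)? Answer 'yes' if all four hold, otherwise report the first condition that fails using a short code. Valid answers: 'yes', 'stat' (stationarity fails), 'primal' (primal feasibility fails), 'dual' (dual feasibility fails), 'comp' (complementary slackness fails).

Gradient of f: grad f(x) = Q x + c = (-4, 6)
Constraint values g_i(x) = a_i^T x - b_i:
  g_1((2, 1)) = 0
  g_2((2, 1)) = -2
Stationarity residual: grad f(x) + sum_i lambda_i a_i = (0, 0)
  -> stationarity OK
Primal feasibility (all g_i <= 0): OK
Dual feasibility (all lambda_i >= 0): FAILS
Complementary slackness (lambda_i * g_i(x) = 0 for all i): OK

Verdict: the first failing condition is dual_feasibility -> dual.

dual


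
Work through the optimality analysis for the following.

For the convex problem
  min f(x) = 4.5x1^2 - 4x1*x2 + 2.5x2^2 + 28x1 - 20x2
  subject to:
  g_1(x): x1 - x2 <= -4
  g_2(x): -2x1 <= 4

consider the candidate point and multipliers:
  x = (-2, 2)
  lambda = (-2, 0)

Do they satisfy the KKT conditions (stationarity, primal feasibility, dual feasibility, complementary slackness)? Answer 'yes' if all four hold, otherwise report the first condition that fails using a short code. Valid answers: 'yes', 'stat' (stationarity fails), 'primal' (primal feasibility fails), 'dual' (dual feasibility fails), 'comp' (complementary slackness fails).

Gradient of f: grad f(x) = Q x + c = (2, -2)
Constraint values g_i(x) = a_i^T x - b_i:
  g_1((-2, 2)) = 0
  g_2((-2, 2)) = 0
Stationarity residual: grad f(x) + sum_i lambda_i a_i = (0, 0)
  -> stationarity OK
Primal feasibility (all g_i <= 0): OK
Dual feasibility (all lambda_i >= 0): FAILS
Complementary slackness (lambda_i * g_i(x) = 0 for all i): OK

Verdict: the first failing condition is dual_feasibility -> dual.

dual


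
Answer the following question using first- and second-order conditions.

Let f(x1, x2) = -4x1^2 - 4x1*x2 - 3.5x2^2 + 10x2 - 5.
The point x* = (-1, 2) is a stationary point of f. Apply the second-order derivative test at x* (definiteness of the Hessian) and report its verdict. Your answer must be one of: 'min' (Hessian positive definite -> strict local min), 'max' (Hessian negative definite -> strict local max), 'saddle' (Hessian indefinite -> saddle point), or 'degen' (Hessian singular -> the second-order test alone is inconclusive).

Compute the Hessian H = grad^2 f:
  H = [[-8, -4], [-4, -7]]
Verify stationarity: grad f(x*) = H x* + g = (0, 0).
Eigenvalues of H: -11.5311, -3.4689.
Both eigenvalues < 0, so H is negative definite -> x* is a strict local max.

max


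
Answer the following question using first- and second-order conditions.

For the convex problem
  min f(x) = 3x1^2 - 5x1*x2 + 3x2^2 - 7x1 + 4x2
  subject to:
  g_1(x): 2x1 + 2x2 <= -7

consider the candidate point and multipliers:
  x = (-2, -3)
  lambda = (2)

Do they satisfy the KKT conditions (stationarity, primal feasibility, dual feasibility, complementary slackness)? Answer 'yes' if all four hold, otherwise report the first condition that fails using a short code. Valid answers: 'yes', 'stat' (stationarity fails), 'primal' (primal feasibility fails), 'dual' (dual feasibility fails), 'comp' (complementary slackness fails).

Gradient of f: grad f(x) = Q x + c = (-4, -4)
Constraint values g_i(x) = a_i^T x - b_i:
  g_1((-2, -3)) = -3
Stationarity residual: grad f(x) + sum_i lambda_i a_i = (0, 0)
  -> stationarity OK
Primal feasibility (all g_i <= 0): OK
Dual feasibility (all lambda_i >= 0): OK
Complementary slackness (lambda_i * g_i(x) = 0 for all i): FAILS

Verdict: the first failing condition is complementary_slackness -> comp.

comp


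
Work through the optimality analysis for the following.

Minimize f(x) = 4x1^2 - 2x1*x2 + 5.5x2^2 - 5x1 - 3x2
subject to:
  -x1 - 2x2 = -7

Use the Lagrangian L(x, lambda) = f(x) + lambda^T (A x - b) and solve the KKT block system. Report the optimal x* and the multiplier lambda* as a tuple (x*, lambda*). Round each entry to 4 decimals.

Form the Lagrangian:
  L(x, lambda) = (1/2) x^T Q x + c^T x + lambda^T (A x - b)
Stationarity (grad_x L = 0): Q x + c + A^T lambda = 0.
Primal feasibility: A x = b.

This gives the KKT block system:
  [ Q   A^T ] [ x     ]   [-c ]
  [ A    0  ] [ lambda ] = [ b ]

Solving the linear system:
  x*      = (2.3333, 2.3333)
  lambda* = (9)
  f(x*)   = 22.1667

x* = (2.3333, 2.3333), lambda* = (9)


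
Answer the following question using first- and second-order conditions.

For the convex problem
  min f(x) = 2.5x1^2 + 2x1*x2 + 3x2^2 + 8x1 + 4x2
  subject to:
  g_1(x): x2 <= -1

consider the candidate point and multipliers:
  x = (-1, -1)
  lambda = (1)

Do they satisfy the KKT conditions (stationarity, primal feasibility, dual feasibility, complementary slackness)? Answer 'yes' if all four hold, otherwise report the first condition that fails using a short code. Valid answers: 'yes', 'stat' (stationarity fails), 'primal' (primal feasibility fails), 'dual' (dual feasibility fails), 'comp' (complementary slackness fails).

Gradient of f: grad f(x) = Q x + c = (1, -4)
Constraint values g_i(x) = a_i^T x - b_i:
  g_1((-1, -1)) = 0
Stationarity residual: grad f(x) + sum_i lambda_i a_i = (1, -3)
  -> stationarity FAILS
Primal feasibility (all g_i <= 0): OK
Dual feasibility (all lambda_i >= 0): OK
Complementary slackness (lambda_i * g_i(x) = 0 for all i): OK

Verdict: the first failing condition is stationarity -> stat.

stat


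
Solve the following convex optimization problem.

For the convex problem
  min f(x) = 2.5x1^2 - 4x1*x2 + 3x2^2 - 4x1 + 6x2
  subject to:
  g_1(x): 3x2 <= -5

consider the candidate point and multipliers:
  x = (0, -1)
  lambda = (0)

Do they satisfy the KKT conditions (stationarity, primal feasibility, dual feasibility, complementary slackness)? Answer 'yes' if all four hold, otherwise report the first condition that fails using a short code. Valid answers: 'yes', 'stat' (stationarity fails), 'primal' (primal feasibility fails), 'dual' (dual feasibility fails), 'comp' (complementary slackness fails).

Gradient of f: grad f(x) = Q x + c = (0, 0)
Constraint values g_i(x) = a_i^T x - b_i:
  g_1((0, -1)) = 2
Stationarity residual: grad f(x) + sum_i lambda_i a_i = (0, 0)
  -> stationarity OK
Primal feasibility (all g_i <= 0): FAILS
Dual feasibility (all lambda_i >= 0): OK
Complementary slackness (lambda_i * g_i(x) = 0 for all i): OK

Verdict: the first failing condition is primal_feasibility -> primal.

primal


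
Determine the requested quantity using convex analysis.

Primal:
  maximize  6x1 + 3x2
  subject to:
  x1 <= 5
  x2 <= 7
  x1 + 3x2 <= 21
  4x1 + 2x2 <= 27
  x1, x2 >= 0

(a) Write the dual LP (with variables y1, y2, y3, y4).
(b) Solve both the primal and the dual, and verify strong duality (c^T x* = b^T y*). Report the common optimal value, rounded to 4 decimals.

The standard primal-dual pair for 'max c^T x s.t. A x <= b, x >= 0' is:
  Dual:  min b^T y  s.t.  A^T y >= c,  y >= 0.

So the dual LP is:
  minimize  5y1 + 7y2 + 21y3 + 27y4
  subject to:
    y1 + y3 + 4y4 >= 6
    y2 + 3y3 + 2y4 >= 3
    y1, y2, y3, y4 >= 0

Solving the primal: x* = (5, 3.5).
  primal value c^T x* = 40.5.
Solving the dual: y* = (0, 0, 0, 1.5).
  dual value b^T y* = 40.5.
Strong duality: c^T x* = b^T y*. Confirmed.

40.5


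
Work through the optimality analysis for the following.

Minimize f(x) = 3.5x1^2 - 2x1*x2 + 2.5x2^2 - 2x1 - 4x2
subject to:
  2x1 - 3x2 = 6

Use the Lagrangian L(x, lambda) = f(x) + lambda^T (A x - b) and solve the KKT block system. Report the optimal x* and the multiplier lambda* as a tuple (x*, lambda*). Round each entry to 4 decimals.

Form the Lagrangian:
  L(x, lambda) = (1/2) x^T Q x + c^T x + lambda^T (A x - b)
Stationarity (grad_x L = 0): Q x + c + A^T lambda = 0.
Primal feasibility: A x = b.

This gives the KKT block system:
  [ Q   A^T ] [ x     ]   [-c ]
  [ A    0  ] [ lambda ] = [ b ]

Solving the linear system:
  x*      = (1.1186, -1.2542)
  lambda* = (-4.1695)
  f(x*)   = 13.8983

x* = (1.1186, -1.2542), lambda* = (-4.1695)


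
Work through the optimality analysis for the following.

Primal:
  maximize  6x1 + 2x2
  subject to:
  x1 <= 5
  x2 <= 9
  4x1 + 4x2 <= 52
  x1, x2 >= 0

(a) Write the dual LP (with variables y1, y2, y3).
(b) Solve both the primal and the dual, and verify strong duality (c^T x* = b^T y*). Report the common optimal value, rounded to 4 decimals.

The standard primal-dual pair for 'max c^T x s.t. A x <= b, x >= 0' is:
  Dual:  min b^T y  s.t.  A^T y >= c,  y >= 0.

So the dual LP is:
  minimize  5y1 + 9y2 + 52y3
  subject to:
    y1 + 4y3 >= 6
    y2 + 4y3 >= 2
    y1, y2, y3 >= 0

Solving the primal: x* = (5, 8).
  primal value c^T x* = 46.
Solving the dual: y* = (4, 0, 0.5).
  dual value b^T y* = 46.
Strong duality: c^T x* = b^T y*. Confirmed.

46


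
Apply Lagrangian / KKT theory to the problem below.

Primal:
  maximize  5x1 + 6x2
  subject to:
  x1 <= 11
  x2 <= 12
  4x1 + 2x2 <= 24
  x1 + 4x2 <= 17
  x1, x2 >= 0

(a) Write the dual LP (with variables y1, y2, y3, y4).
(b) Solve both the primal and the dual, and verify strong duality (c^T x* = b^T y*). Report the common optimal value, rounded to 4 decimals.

The standard primal-dual pair for 'max c^T x s.t. A x <= b, x >= 0' is:
  Dual:  min b^T y  s.t.  A^T y >= c,  y >= 0.

So the dual LP is:
  minimize  11y1 + 12y2 + 24y3 + 17y4
  subject to:
    y1 + 4y3 + y4 >= 5
    y2 + 2y3 + 4y4 >= 6
    y1, y2, y3, y4 >= 0

Solving the primal: x* = (4.4286, 3.1429).
  primal value c^T x* = 41.
Solving the dual: y* = (0, 0, 1, 1).
  dual value b^T y* = 41.
Strong duality: c^T x* = b^T y*. Confirmed.

41


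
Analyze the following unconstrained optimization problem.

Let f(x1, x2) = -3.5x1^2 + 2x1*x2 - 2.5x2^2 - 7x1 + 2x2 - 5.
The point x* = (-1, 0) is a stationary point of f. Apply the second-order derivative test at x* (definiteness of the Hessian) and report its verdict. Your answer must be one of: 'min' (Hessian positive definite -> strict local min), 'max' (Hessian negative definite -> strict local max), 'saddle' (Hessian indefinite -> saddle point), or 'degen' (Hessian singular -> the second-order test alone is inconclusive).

Compute the Hessian H = grad^2 f:
  H = [[-7, 2], [2, -5]]
Verify stationarity: grad f(x*) = H x* + g = (0, 0).
Eigenvalues of H: -8.2361, -3.7639.
Both eigenvalues < 0, so H is negative definite -> x* is a strict local max.

max


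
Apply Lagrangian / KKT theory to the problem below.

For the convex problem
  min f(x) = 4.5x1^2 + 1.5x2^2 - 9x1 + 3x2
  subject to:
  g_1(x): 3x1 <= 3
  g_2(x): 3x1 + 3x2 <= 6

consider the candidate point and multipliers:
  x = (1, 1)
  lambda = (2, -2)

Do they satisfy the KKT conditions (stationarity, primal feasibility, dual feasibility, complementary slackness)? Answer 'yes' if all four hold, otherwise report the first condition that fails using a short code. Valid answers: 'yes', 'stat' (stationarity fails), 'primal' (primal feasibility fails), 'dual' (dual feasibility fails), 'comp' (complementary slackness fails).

Gradient of f: grad f(x) = Q x + c = (0, 6)
Constraint values g_i(x) = a_i^T x - b_i:
  g_1((1, 1)) = 0
  g_2((1, 1)) = 0
Stationarity residual: grad f(x) + sum_i lambda_i a_i = (0, 0)
  -> stationarity OK
Primal feasibility (all g_i <= 0): OK
Dual feasibility (all lambda_i >= 0): FAILS
Complementary slackness (lambda_i * g_i(x) = 0 for all i): OK

Verdict: the first failing condition is dual_feasibility -> dual.

dual


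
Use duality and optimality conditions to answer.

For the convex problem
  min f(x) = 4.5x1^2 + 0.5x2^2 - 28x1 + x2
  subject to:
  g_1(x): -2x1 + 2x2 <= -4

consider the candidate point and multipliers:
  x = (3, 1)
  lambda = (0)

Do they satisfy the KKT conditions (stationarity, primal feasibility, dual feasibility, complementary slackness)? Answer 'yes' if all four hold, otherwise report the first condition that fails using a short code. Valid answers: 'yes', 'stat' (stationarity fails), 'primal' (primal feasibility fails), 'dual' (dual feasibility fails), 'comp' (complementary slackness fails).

Gradient of f: grad f(x) = Q x + c = (-1, 2)
Constraint values g_i(x) = a_i^T x - b_i:
  g_1((3, 1)) = 0
Stationarity residual: grad f(x) + sum_i lambda_i a_i = (-1, 2)
  -> stationarity FAILS
Primal feasibility (all g_i <= 0): OK
Dual feasibility (all lambda_i >= 0): OK
Complementary slackness (lambda_i * g_i(x) = 0 for all i): OK

Verdict: the first failing condition is stationarity -> stat.

stat


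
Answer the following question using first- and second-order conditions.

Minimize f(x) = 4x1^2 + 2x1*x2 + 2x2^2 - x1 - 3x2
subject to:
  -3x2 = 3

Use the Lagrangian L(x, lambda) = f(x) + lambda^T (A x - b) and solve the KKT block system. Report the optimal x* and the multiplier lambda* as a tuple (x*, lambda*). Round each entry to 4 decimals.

Form the Lagrangian:
  L(x, lambda) = (1/2) x^T Q x + c^T x + lambda^T (A x - b)
Stationarity (grad_x L = 0): Q x + c + A^T lambda = 0.
Primal feasibility: A x = b.

This gives the KKT block system:
  [ Q   A^T ] [ x     ]   [-c ]
  [ A    0  ] [ lambda ] = [ b ]

Solving the linear system:
  x*      = (0.375, -1)
  lambda* = (-2.0833)
  f(x*)   = 4.4375

x* = (0.375, -1), lambda* = (-2.0833)


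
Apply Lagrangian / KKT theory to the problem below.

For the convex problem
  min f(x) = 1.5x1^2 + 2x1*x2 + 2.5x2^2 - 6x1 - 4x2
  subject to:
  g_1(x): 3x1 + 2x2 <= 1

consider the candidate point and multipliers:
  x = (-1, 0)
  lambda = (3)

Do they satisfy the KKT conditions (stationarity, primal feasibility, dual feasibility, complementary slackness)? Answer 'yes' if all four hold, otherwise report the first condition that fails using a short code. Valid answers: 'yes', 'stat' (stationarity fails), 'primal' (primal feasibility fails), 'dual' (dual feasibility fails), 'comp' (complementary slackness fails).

Gradient of f: grad f(x) = Q x + c = (-9, -6)
Constraint values g_i(x) = a_i^T x - b_i:
  g_1((-1, 0)) = -4
Stationarity residual: grad f(x) + sum_i lambda_i a_i = (0, 0)
  -> stationarity OK
Primal feasibility (all g_i <= 0): OK
Dual feasibility (all lambda_i >= 0): OK
Complementary slackness (lambda_i * g_i(x) = 0 for all i): FAILS

Verdict: the first failing condition is complementary_slackness -> comp.

comp


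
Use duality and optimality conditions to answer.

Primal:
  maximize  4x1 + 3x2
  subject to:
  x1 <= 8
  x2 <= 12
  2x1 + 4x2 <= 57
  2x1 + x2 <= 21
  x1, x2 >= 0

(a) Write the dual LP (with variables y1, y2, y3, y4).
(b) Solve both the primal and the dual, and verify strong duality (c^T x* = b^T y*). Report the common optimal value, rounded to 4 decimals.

The standard primal-dual pair for 'max c^T x s.t. A x <= b, x >= 0' is:
  Dual:  min b^T y  s.t.  A^T y >= c,  y >= 0.

So the dual LP is:
  minimize  8y1 + 12y2 + 57y3 + 21y4
  subject to:
    y1 + 2y3 + 2y4 >= 4
    y2 + 4y3 + y4 >= 3
    y1, y2, y3, y4 >= 0

Solving the primal: x* = (4.5, 12).
  primal value c^T x* = 54.
Solving the dual: y* = (0, 1, 0, 2).
  dual value b^T y* = 54.
Strong duality: c^T x* = b^T y*. Confirmed.

54


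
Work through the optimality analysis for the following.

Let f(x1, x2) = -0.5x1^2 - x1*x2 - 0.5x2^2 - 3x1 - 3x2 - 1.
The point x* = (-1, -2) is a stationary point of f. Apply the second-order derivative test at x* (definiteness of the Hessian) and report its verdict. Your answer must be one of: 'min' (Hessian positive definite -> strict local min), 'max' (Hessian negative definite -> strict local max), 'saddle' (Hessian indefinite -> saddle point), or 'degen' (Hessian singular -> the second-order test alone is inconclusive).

Compute the Hessian H = grad^2 f:
  H = [[-1, -1], [-1, -1]]
Verify stationarity: grad f(x*) = H x* + g = (0, 0).
Eigenvalues of H: -2, 0.
H has a zero eigenvalue (singular; negative semidefinite but not definite), so H is neither positive definite, negative definite, nor indefinite. The second-order test alone is inconclusive -> degen.
(Indeed, f is constant along the null direction of H through x*, so x* is not a strict local extremum.)

degen


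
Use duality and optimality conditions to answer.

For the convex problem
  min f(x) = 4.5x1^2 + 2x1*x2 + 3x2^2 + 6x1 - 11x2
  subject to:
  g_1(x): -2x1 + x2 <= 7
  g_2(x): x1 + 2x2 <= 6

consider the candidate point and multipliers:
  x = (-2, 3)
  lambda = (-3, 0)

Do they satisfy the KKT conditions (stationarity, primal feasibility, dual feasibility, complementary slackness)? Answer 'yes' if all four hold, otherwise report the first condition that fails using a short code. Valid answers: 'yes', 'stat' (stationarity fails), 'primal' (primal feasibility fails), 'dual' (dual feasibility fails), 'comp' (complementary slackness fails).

Gradient of f: grad f(x) = Q x + c = (-6, 3)
Constraint values g_i(x) = a_i^T x - b_i:
  g_1((-2, 3)) = 0
  g_2((-2, 3)) = -2
Stationarity residual: grad f(x) + sum_i lambda_i a_i = (0, 0)
  -> stationarity OK
Primal feasibility (all g_i <= 0): OK
Dual feasibility (all lambda_i >= 0): FAILS
Complementary slackness (lambda_i * g_i(x) = 0 for all i): OK

Verdict: the first failing condition is dual_feasibility -> dual.

dual


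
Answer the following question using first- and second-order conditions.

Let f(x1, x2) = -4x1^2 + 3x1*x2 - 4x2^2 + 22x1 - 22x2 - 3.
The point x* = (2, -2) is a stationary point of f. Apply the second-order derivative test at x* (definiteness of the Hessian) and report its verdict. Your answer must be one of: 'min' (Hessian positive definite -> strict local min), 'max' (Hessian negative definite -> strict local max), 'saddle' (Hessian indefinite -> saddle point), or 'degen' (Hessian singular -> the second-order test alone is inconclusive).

Compute the Hessian H = grad^2 f:
  H = [[-8, 3], [3, -8]]
Verify stationarity: grad f(x*) = H x* + g = (0, 0).
Eigenvalues of H: -11, -5.
Both eigenvalues < 0, so H is negative definite -> x* is a strict local max.

max


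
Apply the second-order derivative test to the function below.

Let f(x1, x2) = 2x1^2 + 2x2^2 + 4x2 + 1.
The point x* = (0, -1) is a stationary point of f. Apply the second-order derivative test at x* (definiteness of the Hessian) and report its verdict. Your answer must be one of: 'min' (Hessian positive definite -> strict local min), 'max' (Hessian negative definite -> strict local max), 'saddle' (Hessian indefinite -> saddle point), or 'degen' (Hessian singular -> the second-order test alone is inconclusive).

Compute the Hessian H = grad^2 f:
  H = [[4, 0], [0, 4]]
Verify stationarity: grad f(x*) = H x* + g = (0, 0).
Eigenvalues of H: 4, 4.
Both eigenvalues > 0, so H is positive definite -> x* is a strict local min.

min


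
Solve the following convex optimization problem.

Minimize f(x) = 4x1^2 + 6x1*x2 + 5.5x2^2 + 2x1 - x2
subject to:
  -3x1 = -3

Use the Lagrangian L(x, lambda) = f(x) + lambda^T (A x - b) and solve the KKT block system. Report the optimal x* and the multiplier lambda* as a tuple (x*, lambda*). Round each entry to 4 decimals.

Form the Lagrangian:
  L(x, lambda) = (1/2) x^T Q x + c^T x + lambda^T (A x - b)
Stationarity (grad_x L = 0): Q x + c + A^T lambda = 0.
Primal feasibility: A x = b.

This gives the KKT block system:
  [ Q   A^T ] [ x     ]   [-c ]
  [ A    0  ] [ lambda ] = [ b ]

Solving the linear system:
  x*      = (1, -0.4545)
  lambda* = (2.4242)
  f(x*)   = 4.8636

x* = (1, -0.4545), lambda* = (2.4242)


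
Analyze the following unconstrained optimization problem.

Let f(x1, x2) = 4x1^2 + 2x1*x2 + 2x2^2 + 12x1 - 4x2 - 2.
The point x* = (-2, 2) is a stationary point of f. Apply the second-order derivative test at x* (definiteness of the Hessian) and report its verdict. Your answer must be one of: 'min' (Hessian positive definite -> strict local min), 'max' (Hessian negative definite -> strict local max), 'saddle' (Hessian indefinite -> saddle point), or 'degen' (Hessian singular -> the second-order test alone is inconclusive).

Compute the Hessian H = grad^2 f:
  H = [[8, 2], [2, 4]]
Verify stationarity: grad f(x*) = H x* + g = (0, 0).
Eigenvalues of H: 3.1716, 8.8284.
Both eigenvalues > 0, so H is positive definite -> x* is a strict local min.

min


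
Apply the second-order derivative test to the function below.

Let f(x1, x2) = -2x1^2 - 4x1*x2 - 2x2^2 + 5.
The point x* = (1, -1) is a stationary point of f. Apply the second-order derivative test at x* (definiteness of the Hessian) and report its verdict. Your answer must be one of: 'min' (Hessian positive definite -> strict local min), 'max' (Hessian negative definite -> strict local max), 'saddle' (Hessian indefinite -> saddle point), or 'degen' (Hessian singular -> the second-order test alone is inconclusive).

Compute the Hessian H = grad^2 f:
  H = [[-4, -4], [-4, -4]]
Verify stationarity: grad f(x*) = H x* + g = (0, 0).
Eigenvalues of H: -8, 0.
H has a zero eigenvalue (singular; negative semidefinite but not definite), so H is neither positive definite, negative definite, nor indefinite. The second-order test alone is inconclusive -> degen.
(Indeed, f is constant along the null direction of H through x*, so x* is not a strict local extremum.)

degen


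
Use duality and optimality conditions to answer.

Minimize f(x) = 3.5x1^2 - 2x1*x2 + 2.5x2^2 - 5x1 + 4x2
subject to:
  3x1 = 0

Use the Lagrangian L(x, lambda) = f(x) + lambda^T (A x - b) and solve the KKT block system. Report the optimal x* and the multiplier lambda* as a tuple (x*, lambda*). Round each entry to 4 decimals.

Form the Lagrangian:
  L(x, lambda) = (1/2) x^T Q x + c^T x + lambda^T (A x - b)
Stationarity (grad_x L = 0): Q x + c + A^T lambda = 0.
Primal feasibility: A x = b.

This gives the KKT block system:
  [ Q   A^T ] [ x     ]   [-c ]
  [ A    0  ] [ lambda ] = [ b ]

Solving the linear system:
  x*      = (0, -0.8)
  lambda* = (1.1333)
  f(x*)   = -1.6

x* = (0, -0.8), lambda* = (1.1333)


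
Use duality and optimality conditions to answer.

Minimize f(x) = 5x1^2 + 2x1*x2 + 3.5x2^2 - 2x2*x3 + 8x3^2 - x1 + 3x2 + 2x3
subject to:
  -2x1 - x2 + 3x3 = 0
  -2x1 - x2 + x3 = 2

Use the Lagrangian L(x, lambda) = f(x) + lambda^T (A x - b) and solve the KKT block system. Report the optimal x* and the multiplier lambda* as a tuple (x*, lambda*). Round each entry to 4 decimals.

Form the Lagrangian:
  L(x, lambda) = (1/2) x^T Q x + c^T x + lambda^T (A x - b)
Stationarity (grad_x L = 0): Q x + c + A^T lambda = 0.
Primal feasibility: A x = b.

This gives the KKT block system:
  [ Q   A^T ] [ x     ]   [-c ]
  [ A    0  ] [ lambda ] = [ b ]

Solving the linear system:
  x*      = (-0.8333, -1.3333, -1)
  lambda* = (8.6667, -14.6667)
  f(x*)   = 12.0833

x* = (-0.8333, -1.3333, -1), lambda* = (8.6667, -14.6667)
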